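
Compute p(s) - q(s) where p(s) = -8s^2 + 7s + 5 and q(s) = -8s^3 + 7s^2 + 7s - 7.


Distribute the minus sign:
  (-8s^2 + 7s + 5)
- (-8s^3 + 7s^2 + 7s - 7)
Negate second polynomial: 8s^3 - 7s^2 - 7s + 7
Add: 8s^3 - 15s^2 + 12


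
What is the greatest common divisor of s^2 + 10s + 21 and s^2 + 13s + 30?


Factor each:
  s^2 + 10s + 21 = (s + 3)(s + 7)
  s^2 + 13s + 30 = (s + 3)(s + 10)
Common monic factor: s + 3


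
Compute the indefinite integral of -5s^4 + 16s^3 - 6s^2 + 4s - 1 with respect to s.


Reverse power rule on each term:
  ∫ -5s^4 ds = -s^5
  ∫ 16s^3 ds = 4s^4
  ∫ -6s^2 ds = -2s^3
  ∫ 4s ds = 2s^2
  ∫ -1 ds = -s
F(s) = -s^5 + 4s^4 - 2s^3 + 2s^2 - s + C


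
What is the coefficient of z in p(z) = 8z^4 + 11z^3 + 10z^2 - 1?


Read off the coefficient of z: 0


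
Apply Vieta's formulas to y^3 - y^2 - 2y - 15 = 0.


Monic cubic y^3+by^2+cy+d=0: sum=-b, pairwise sum=c, product=-d.
b=-1, c=-2, d=-15
r1+r2+r3 = 1
r1r2+r1r3+r2r3 = -2
r1r2r3 = 15


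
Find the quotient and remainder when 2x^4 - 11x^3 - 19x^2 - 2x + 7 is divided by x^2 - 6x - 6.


(2x^4 - 11x^3 - 19x^2 - 2x + 7) / (x^2 - 6x - 6)
Step 1: 2x^2 * (x^2 - 6x - 6) = 2x^4 - 12x^3 - 12x^2; subtract.
Step 2: x * (x^2 - 6x - 6) = x^3 - 6x^2 - 6x; subtract.
Step 3: -1 * (x^2 - 6x - 6) = -x^2 + 6x + 6; subtract.
Quotient: 2x^2 + x - 1, Remainder: -2x + 1


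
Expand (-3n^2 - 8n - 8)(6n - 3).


Distribute each term of the first polynomial:
  (-3n^2)(6n - 3) = -18n^3 + 9n^2
  (-8n)(6n - 3) = -48n^2 + 24n
  (-8)(6n - 3) = -48n + 24
Sum: -18n^3 - 39n^2 - 24n + 24


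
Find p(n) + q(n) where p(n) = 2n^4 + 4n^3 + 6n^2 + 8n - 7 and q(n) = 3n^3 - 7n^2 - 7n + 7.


Align terms by degree and add:
  2n^4 + 4n^3 + 6n^2 + 8n - 7
+ 3n^3 - 7n^2 - 7n + 7
= 2n^4 + 7n^3 - n^2 + n


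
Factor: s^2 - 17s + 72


Roots satisfy r1 + r2 = -b/a = 17 and r1*r2 = c/a = 72.
So r1 = 9, r2 = 8.
s^2 - 17s + 72 = (s - r1)(s - r2) = (s - 9)(s - 8)


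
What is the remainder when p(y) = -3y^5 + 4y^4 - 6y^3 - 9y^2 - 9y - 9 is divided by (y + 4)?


By the Remainder Theorem, the remainder equals p(-4):
  -3*(-4)^5 = 3072
  4*(-4)^4 = 1024
  -6*(-4)^3 = 384
  -9*(-4)^2 = -144
  -9*(-4)^1 = 36
  constant: -9
Sum: 3072 + 1024 + 384 - 144 + 36 - 9 = 4363


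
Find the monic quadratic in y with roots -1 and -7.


p(y) = (y + 1)(y + 7)
Expand: y^2 + 8y + 7


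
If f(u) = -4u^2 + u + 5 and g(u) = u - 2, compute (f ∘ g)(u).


Substitute g(u) into f:
f(g(u)) = -4*(u - 2)^2 + 1*(u - 2) + 5
(u - 2)^2 = u^2 - 4u + 4
Expand and combine: -4u^2 + 17u - 13


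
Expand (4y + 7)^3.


Expand (4y + 7)^3 by repeated multiplication:
  (4y + 7)^2 = 16y^2 + 56y + 49
= 64y^3 + 336y^2 + 588y + 343


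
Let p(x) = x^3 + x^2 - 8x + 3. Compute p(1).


Using direct substitution:
  1 * (1)^3 = 1
  1 * (1)^2 = 1
  -8 * (1)^1 = -8
  constant: 3
Sum = 1 + 1 - 8 + 3 = -3


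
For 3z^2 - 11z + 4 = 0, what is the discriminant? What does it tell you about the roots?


D = b^2 - 4ac = (-11)^2 - 4(3)(4) = 121 - 48 = 73
Since D > 0: two distinct irrational roots


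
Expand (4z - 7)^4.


Expand (4z - 7)^4 by repeated multiplication:
  (4z - 7)^2 = 16z^2 - 56z + 49
  (4z - 7)^3 = 64z^3 - 336z^2 + 588z - 343
= 256z^4 - 1792z^3 + 4704z^2 - 5488z + 2401


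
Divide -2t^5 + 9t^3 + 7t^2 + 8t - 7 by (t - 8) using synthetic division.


Synthetic division with c = 8. Coefficients: -2, 0, 9, 7, 8, -7
Bring down -2.
  -2 * 8 = -16; -16 + 0 = -16
  -16 * 8 = -128; -128 + 9 = -119
  -119 * 8 = -952; -952 + 7 = -945
  -945 * 8 = -7560; -7560 + 8 = -7552
  -7552 * 8 = -60416; -60416 - 7 = -60423
Quotient: -2t^4 - 16t^3 - 119t^2 - 945t - 7552, Remainder: -60423


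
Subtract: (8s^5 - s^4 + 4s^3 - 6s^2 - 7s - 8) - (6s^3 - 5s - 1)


Distribute the minus sign:
  (8s^5 - s^4 + 4s^3 - 6s^2 - 7s - 8)
- (6s^3 - 5s - 1)
Negate second polynomial: -6s^3 + 5s + 1
Add: 8s^5 - s^4 - 2s^3 - 6s^2 - 2s - 7


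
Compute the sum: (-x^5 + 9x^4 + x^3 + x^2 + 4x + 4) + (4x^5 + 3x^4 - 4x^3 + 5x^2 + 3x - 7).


Align terms by degree and add:
  -x^5 + 9x^4 + x^3 + x^2 + 4x + 4
+ 4x^5 + 3x^4 - 4x^3 + 5x^2 + 3x - 7
= 3x^5 + 12x^4 - 3x^3 + 6x^2 + 7x - 3


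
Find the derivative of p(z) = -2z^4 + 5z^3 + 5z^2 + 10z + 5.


Apply the power rule term by term:
  d/dz(-2z^4) = -8z^3
  d/dz(5z^3) = 15z^2
  d/dz(5z^2) = 10z
  d/dz(10z) = 10
  d/dz(5) = 0
p'(z) = -8z^3 + 15z^2 + 10z + 10


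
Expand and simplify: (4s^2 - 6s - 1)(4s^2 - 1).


Distribute each term of the first polynomial:
  (4s^2)(4s^2 - 1) = 16s^4 - 4s^2
  (-6s)(4s^2 - 1) = -24s^3 + 6s
  (-1)(4s^2 - 1) = -4s^2 + 1
Sum: 16s^4 - 24s^3 - 8s^2 + 6s + 1


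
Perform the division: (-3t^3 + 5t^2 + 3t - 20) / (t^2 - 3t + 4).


(-3t^3 + 5t^2 + 3t - 20) / (t^2 - 3t + 4)
Step 1: -3t * (t^2 - 3t + 4) = -3t^3 + 9t^2 - 12t; subtract.
Step 2: -4 * (t^2 - 3t + 4) = -4t^2 + 12t - 16; subtract.
Quotient: -3t - 4, Remainder: 3t - 4


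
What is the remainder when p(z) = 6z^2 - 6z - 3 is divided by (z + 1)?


By the Remainder Theorem, the remainder equals p(-1):
  6*(-1)^2 = 6
  -6*(-1)^1 = 6
  constant: -3
Sum: 6 + 6 - 3 = 9


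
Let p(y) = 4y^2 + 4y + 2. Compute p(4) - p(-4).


p(4) = 82
p(-4) = 50
p(4) - p(-4) = 82 - 50 = 32


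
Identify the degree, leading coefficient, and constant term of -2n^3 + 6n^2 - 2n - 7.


Highest power of n is 3, with coefficient -2. Constant term is -7.
Degree = 3, leading coefficient = -2, constant term = -7


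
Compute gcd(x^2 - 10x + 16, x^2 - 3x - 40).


Factor each:
  x^2 - 10x + 16 = (x - 8)(x - 2)
  x^2 - 3x - 40 = (x - 8)(x + 5)
Common monic factor: x - 8


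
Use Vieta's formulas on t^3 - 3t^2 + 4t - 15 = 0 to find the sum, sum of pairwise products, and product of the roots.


Monic cubic t^3+bt^2+ct+d=0: sum=-b, pairwise sum=c, product=-d.
b=-3, c=4, d=-15
r1+r2+r3 = 3
r1r2+r1r3+r2r3 = 4
r1r2r3 = 15


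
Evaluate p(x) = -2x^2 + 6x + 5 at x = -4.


Using direct substitution:
  -2 * (-4)^2 = -32
  6 * (-4)^1 = -24
  constant: 5
Sum = -32 - 24 + 5 = -51


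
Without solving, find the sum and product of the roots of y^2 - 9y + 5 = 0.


For ay^2+by+c=0: sum = -b/a, product = c/a.
a=1, b=-9, c=5
Sum = -(-9)/1 = 9
Product = (5)/1 = 5


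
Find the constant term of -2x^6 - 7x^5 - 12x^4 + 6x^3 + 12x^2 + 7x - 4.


Read off the constant term: -4


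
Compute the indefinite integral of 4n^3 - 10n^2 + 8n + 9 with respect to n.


Reverse power rule on each term:
  ∫ 4n^3 dn = n^4
  ∫ -10n^2 dn = -(10/3)n^3
  ∫ 8n dn = 4n^2
  ∫ 9 dn = 9n
F(n) = n^4 - (10/3)n^3 + 4n^2 + 9n + C


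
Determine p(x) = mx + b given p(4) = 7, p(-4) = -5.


p(x) = mx + b. Using p(4)=7, p(-4)=-5:
m = (7 + 5)/(4 + 4) = 12/8 = 3/2
b = 7 - m*(4) = 7 - 6 = 1
p(x) = (3/2)x + 1


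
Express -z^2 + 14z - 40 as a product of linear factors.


Roots satisfy r1 + r2 = -b/a = 14 and r1*r2 = c/a = 40.
So r1 = 10, r2 = 4.
-z^2 + 14z - 40 = -(z - r1)(z - r2) = -(z - 10)(z - 4)


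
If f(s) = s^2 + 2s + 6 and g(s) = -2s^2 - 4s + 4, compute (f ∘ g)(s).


Substitute g(s) into f:
f(g(s)) = 1*(-2s^2 - 4s + 4)^2 + 2*(-2s^2 - 4s + 4) + 6
(-2s^2 - 4s + 4)^2 = 4s^4 + 16s^3 - 32s + 16
Expand and combine: 4s^4 + 16s^3 - 4s^2 - 40s + 30


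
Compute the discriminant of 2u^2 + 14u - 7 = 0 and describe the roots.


D = b^2 - 4ac = (14)^2 - 4(2)(-7) = 196 + 56 = 252
Since D > 0: two distinct irrational roots


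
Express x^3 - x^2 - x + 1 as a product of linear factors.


Try integer roots (divisors of 1). x=1: p(1)=0.
Divide out (x - 1): quotient is x^2 - 1.
Factor the quadratic: (x + 1)(x - 1)
Result: (x - 1)(x + 1)(x - 1)


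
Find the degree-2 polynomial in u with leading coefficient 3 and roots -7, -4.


p(u) = 3(u + 7)(u + 4)
Expand: 3u^2 + 33u + 84


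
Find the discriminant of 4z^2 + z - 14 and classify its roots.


D = b^2 - 4ac = (1)^2 - 4(4)(-14) = 1 + 224 = 225
Since D > 0: two distinct rational roots


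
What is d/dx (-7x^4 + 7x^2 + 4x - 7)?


Apply the power rule term by term:
  d/dx(-7x^4) = -28x^3
  d/dx(7x^2) = 14x
  d/dx(4x) = 4
  d/dx(-7) = 0
p'(x) = -28x^3 + 14x + 4


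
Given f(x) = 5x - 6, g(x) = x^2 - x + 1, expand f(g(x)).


Substitute g(x) into f:
f(g(x)) = 5*(x^2 - x + 1) + (-6)
Expand and combine: 5x^2 - 5x - 1


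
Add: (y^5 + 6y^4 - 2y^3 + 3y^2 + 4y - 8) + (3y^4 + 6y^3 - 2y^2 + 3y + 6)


Align terms by degree and add:
  y^5 + 6y^4 - 2y^3 + 3y^2 + 4y - 8
+ 3y^4 + 6y^3 - 2y^2 + 3y + 6
= y^5 + 9y^4 + 4y^3 + y^2 + 7y - 2


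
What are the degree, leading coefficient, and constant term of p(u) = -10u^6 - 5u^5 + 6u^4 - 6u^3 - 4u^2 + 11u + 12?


Highest power of u is 6, with coefficient -10. Constant term is 12.
Degree = 6, leading coefficient = -10, constant term = 12


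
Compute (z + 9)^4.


Expand (z + 9)^4 by repeated multiplication:
  (z + 9)^2 = z^2 + 18z + 81
  (z + 9)^3 = z^3 + 27z^2 + 243z + 729
= z^4 + 36z^3 + 486z^2 + 2916z + 6561


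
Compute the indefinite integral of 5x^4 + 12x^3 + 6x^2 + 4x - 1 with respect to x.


Reverse power rule on each term:
  ∫ 5x^4 dx = x^5
  ∫ 12x^3 dx = 3x^4
  ∫ 6x^2 dx = 2x^3
  ∫ 4x dx = 2x^2
  ∫ -1 dx = -x
F(x) = x^5 + 3x^4 + 2x^3 + 2x^2 - x + C


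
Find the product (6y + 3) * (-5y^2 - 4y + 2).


Distribute each term of the first polynomial:
  (6y)(-5y^2 - 4y + 2) = -30y^3 - 24y^2 + 12y
  (3)(-5y^2 - 4y + 2) = -15y^2 - 12y + 6
Sum: -30y^3 - 39y^2 + 6


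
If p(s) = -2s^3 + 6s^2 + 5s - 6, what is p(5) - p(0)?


p(5) = -81
p(0) = -6
p(5) - p(0) = -81 + 6 = -75


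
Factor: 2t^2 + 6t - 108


Roots satisfy r1 + r2 = -b/a = -3 and r1*r2 = c/a = -54.
So r1 = 6, r2 = -9.
2t^2 + 6t - 108 = 2(t - r1)(t - r2) = 2(t - 6)(t + 9)


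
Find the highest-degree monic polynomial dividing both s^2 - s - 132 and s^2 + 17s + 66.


Factor each:
  s^2 - s - 132 = (s + 11)(s - 12)
  s^2 + 17s + 66 = (s + 11)(s + 6)
Common monic factor: s + 11


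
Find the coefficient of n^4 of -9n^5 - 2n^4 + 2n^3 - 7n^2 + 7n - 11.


Read off the coefficient of n^4: -2


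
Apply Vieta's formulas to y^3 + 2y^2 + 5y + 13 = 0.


Monic cubic y^3+by^2+cy+d=0: sum=-b, pairwise sum=c, product=-d.
b=2, c=5, d=13
r1+r2+r3 = -2
r1r2+r1r3+r2r3 = 5
r1r2r3 = -13


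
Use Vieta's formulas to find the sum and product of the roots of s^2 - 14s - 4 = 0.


For as^2+bs+c=0: sum = -b/a, product = c/a.
a=1, b=-14, c=-4
Sum = -(-14)/1 = 14
Product = (-4)/1 = -4


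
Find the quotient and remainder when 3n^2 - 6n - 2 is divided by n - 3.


(3n^2 - 6n - 2) / (n - 3)
Step 1: 3n * (n - 3) = 3n^2 - 9n; subtract.
Step 2: 3 * (n - 3) = 3n - 9; subtract.
Quotient: 3n + 3, Remainder: 7


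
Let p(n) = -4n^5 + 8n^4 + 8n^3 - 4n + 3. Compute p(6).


Using direct substitution:
  -4 * (6)^5 = -31104
  8 * (6)^4 = 10368
  8 * (6)^3 = 1728
  0 * (6)^2 = 0
  -4 * (6)^1 = -24
  constant: 3
Sum = -31104 + 10368 + 1728 + 0 - 24 + 3 = -19029


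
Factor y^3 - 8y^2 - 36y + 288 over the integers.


Try integer roots (divisors of 288). y=-6: p(-6)=0.
Divide out (y + 6): quotient is y^2 - 14y + 48.
Factor the quadratic: (y - 6)(y - 8)
Result: (y + 6)(y - 6)(y - 8)


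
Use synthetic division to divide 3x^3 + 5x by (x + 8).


Synthetic division with c = -8. Coefficients: 3, 0, 5, 0
Bring down 3.
  3 * -8 = -24; -24 + 0 = -24
  -24 * -8 = 192; 192 + 5 = 197
  197 * -8 = -1576; -1576 + 0 = -1576
Quotient: 3x^2 - 24x + 197, Remainder: -1576


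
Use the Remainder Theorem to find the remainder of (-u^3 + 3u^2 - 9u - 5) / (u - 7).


By the Remainder Theorem, the remainder equals p(7):
  -1*(7)^3 = -343
  3*(7)^2 = 147
  -9*(7)^1 = -63
  constant: -5
Sum: -343 + 147 - 63 - 5 = -264


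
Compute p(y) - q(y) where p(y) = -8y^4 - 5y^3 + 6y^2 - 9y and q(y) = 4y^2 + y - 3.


Distribute the minus sign:
  (-8y^4 - 5y^3 + 6y^2 - 9y)
- (4y^2 + y - 3)
Negate second polynomial: -4y^2 - y + 3
Add: -8y^4 - 5y^3 + 2y^2 - 10y + 3


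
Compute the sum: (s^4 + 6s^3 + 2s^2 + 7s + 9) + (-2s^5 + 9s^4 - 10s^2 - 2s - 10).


Align terms by degree and add:
  s^4 + 6s^3 + 2s^2 + 7s + 9
  -2s^5 + 9s^4 - 10s^2 - 2s - 10
= -2s^5 + 10s^4 + 6s^3 - 8s^2 + 5s - 1


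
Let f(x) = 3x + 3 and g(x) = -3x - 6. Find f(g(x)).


Substitute g(x) into f:
f(g(x)) = 3*(-3x - 6) + 3
Expand and combine: -9x - 15


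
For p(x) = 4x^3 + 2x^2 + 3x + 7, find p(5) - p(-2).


p(5) = 572
p(-2) = -23
p(5) - p(-2) = 572 + 23 = 595


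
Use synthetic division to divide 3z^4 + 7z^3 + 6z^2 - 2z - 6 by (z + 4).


Synthetic division with c = -4. Coefficients: 3, 7, 6, -2, -6
Bring down 3.
  3 * -4 = -12; -12 + 7 = -5
  -5 * -4 = 20; 20 + 6 = 26
  26 * -4 = -104; -104 - 2 = -106
  -106 * -4 = 424; 424 - 6 = 418
Quotient: 3z^3 - 5z^2 + 26z - 106, Remainder: 418


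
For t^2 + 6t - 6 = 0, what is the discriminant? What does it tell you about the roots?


D = b^2 - 4ac = (6)^2 - 4(1)(-6) = 36 + 24 = 60
Since D > 0: two distinct irrational roots


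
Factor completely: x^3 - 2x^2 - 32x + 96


Try integer roots (divisors of 96). x=4: p(4)=0.
Divide out (x - 4): quotient is x^2 + 2x - 24.
Factor the quadratic: (x - 4)(x + 6)
Result: (x - 4)(x - 4)(x + 6)


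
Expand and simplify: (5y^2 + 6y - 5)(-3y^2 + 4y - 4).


Distribute each term of the first polynomial:
  (5y^2)(-3y^2 + 4y - 4) = -15y^4 + 20y^3 - 20y^2
  (6y)(-3y^2 + 4y - 4) = -18y^3 + 24y^2 - 24y
  (-5)(-3y^2 + 4y - 4) = 15y^2 - 20y + 20
Sum: -15y^4 + 2y^3 + 19y^2 - 44y + 20


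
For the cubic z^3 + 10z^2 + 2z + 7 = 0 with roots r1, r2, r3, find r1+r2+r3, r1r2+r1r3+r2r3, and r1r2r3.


Monic cubic z^3+bz^2+cz+d=0: sum=-b, pairwise sum=c, product=-d.
b=10, c=2, d=7
r1+r2+r3 = -10
r1r2+r1r3+r2r3 = 2
r1r2r3 = -7


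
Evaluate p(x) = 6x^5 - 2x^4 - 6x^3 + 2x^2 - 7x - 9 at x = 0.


Using direct substitution:
  6 * (0)^5 = 0
  -2 * (0)^4 = 0
  -6 * (0)^3 = 0
  2 * (0)^2 = 0
  -7 * (0)^1 = 0
  constant: -9
Sum = 0 + 0 + 0 + 0 + 0 - 9 = -9


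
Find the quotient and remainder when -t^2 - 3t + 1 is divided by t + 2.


(-t^2 - 3t + 1) / (t + 2)
Step 1: -t * (t + 2) = -t^2 - 2t; subtract.
Step 2: -1 * (t + 2) = -t - 2; subtract.
Quotient: -t - 1, Remainder: 3


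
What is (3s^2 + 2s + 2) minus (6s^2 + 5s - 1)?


Distribute the minus sign:
  (3s^2 + 2s + 2)
- (6s^2 + 5s - 1)
Negate second polynomial: -6s^2 - 5s + 1
Add: -3s^2 - 3s + 3


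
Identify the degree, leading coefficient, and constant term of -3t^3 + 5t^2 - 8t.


Highest power of t is 3, with coefficient -3. Constant term is 0.
Degree = 3, leading coefficient = -3, constant term = 0


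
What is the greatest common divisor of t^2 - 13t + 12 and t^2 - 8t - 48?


Factor each:
  t^2 - 13t + 12 = (t - 12)(t - 1)
  t^2 - 8t - 48 = (t - 12)(t + 4)
Common monic factor: t - 12


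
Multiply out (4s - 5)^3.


Expand (4s - 5)^3 by repeated multiplication:
  (4s - 5)^2 = 16s^2 - 40s + 25
= 64s^3 - 240s^2 + 300s - 125


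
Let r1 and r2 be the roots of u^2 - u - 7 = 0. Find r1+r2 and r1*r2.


For au^2+bu+c=0: sum = -b/a, product = c/a.
a=1, b=-1, c=-7
Sum = -(-1)/1 = 1
Product = (-7)/1 = -7


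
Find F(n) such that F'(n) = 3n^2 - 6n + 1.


Reverse power rule on each term:
  ∫ 3n^2 dn = n^3
  ∫ -6n dn = -3n^2
  ∫ 1 dn = n
F(n) = n^3 - 3n^2 + n + C


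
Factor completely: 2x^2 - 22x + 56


Roots satisfy r1 + r2 = -b/a = 11 and r1*r2 = c/a = 28.
So r1 = 7, r2 = 4.
2x^2 - 22x + 56 = 2(x - r1)(x - r2) = 2(x - 7)(x - 4)


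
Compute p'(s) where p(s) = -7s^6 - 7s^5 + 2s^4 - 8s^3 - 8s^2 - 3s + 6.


Apply the power rule term by term:
  d/ds(-7s^6) = -42s^5
  d/ds(-7s^5) = -35s^4
  d/ds(2s^4) = 8s^3
  d/ds(-8s^3) = -24s^2
  d/ds(-8s^2) = -16s
  d/ds(-3s) = -3
  d/ds(6) = 0
p'(s) = -42s^5 - 35s^4 + 8s^3 - 24s^2 - 16s - 3


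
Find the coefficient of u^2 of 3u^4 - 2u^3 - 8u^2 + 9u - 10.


Read off the coefficient of u^2: -8


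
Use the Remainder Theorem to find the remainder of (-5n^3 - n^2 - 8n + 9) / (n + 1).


By the Remainder Theorem, the remainder equals p(-1):
  -5*(-1)^3 = 5
  -1*(-1)^2 = -1
  -8*(-1)^1 = 8
  constant: 9
Sum: 5 - 1 + 8 + 9 = 21


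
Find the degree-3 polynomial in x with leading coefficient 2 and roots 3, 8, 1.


p(x) = 2(x - 3)(x - 8)(x - 1)
Expand: 2x^3 - 24x^2 + 70x - 48


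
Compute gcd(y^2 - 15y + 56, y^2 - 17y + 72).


Factor each:
  y^2 - 15y + 56 = (y - 8)(y - 7)
  y^2 - 17y + 72 = (y - 8)(y - 9)
Common monic factor: y - 8


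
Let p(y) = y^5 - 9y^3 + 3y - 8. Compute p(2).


Using direct substitution:
  1 * (2)^5 = 32
  0 * (2)^4 = 0
  -9 * (2)^3 = -72
  0 * (2)^2 = 0
  3 * (2)^1 = 6
  constant: -8
Sum = 32 + 0 - 72 + 0 + 6 - 8 = -42


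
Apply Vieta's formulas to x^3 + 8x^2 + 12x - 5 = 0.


Monic cubic x^3+bx^2+cx+d=0: sum=-b, pairwise sum=c, product=-d.
b=8, c=12, d=-5
r1+r2+r3 = -8
r1r2+r1r3+r2r3 = 12
r1r2r3 = 5


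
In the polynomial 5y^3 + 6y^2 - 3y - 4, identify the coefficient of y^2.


Read off the coefficient of y^2: 6


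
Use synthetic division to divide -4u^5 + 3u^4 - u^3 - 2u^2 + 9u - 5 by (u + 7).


Synthetic division with c = -7. Coefficients: -4, 3, -1, -2, 9, -5
Bring down -4.
  -4 * -7 = 28; 28 + 3 = 31
  31 * -7 = -217; -217 - 1 = -218
  -218 * -7 = 1526; 1526 - 2 = 1524
  1524 * -7 = -10668; -10668 + 9 = -10659
  -10659 * -7 = 74613; 74613 - 5 = 74608
Quotient: -4u^4 + 31u^3 - 218u^2 + 1524u - 10659, Remainder: 74608


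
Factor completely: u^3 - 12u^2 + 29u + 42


Try integer roots (divisors of 42). u=6: p(6)=0.
Divide out (u - 6): quotient is u^2 - 6u - 7.
Factor the quadratic: (u - 7)(u + 1)
Result: (u - 6)(u - 7)(u + 1)


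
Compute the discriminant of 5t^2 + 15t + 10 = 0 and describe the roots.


D = b^2 - 4ac = (15)^2 - 4(5)(10) = 225 - 200 = 25
Since D > 0: two distinct rational roots


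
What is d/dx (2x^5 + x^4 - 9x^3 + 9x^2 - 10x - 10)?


Apply the power rule term by term:
  d/dx(2x^5) = 10x^4
  d/dx(x^4) = 4x^3
  d/dx(-9x^3) = -27x^2
  d/dx(9x^2) = 18x
  d/dx(-10x) = -10
  d/dx(-10) = 0
p'(x) = 10x^4 + 4x^3 - 27x^2 + 18x - 10


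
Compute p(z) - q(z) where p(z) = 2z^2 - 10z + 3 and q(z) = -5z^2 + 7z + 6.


Distribute the minus sign:
  (2z^2 - 10z + 3)
- (-5z^2 + 7z + 6)
Negate second polynomial: 5z^2 - 7z - 6
Add: 7z^2 - 17z - 3


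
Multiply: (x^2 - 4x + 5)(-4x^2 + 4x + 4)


Distribute each term of the first polynomial:
  (x^2)(-4x^2 + 4x + 4) = -4x^4 + 4x^3 + 4x^2
  (-4x)(-4x^2 + 4x + 4) = 16x^3 - 16x^2 - 16x
  (5)(-4x^2 + 4x + 4) = -20x^2 + 20x + 20
Sum: -4x^4 + 20x^3 - 32x^2 + 4x + 20


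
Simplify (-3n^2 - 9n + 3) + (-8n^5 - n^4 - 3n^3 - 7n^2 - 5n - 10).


Align terms by degree and add:
  -3n^2 - 9n + 3
  -8n^5 - n^4 - 3n^3 - 7n^2 - 5n - 10
= -8n^5 - n^4 - 3n^3 - 10n^2 - 14n - 7


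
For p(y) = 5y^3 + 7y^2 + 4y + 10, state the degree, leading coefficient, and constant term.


Highest power of y is 3, with coefficient 5. Constant term is 10.
Degree = 3, leading coefficient = 5, constant term = 10


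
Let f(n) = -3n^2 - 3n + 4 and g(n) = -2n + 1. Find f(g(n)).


Substitute g(n) into f:
f(g(n)) = -3*(-2n + 1)^2 + (-3)*(-2n + 1) + 4
(-2n + 1)^2 = 4n^2 - 4n + 1
Expand and combine: -12n^2 + 18n - 2


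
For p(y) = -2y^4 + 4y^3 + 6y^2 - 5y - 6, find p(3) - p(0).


p(3) = -21
p(0) = -6
p(3) - p(0) = -21 + 6 = -15


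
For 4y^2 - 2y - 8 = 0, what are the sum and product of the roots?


For ay^2+by+c=0: sum = -b/a, product = c/a.
a=4, b=-2, c=-8
Sum = -(-2)/4 = 1/2
Product = (-8)/4 = -2


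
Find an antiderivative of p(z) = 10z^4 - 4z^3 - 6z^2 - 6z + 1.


Reverse power rule on each term:
  ∫ 10z^4 dz = 2z^5
  ∫ -4z^3 dz = -z^4
  ∫ -6z^2 dz = -2z^3
  ∫ -6z dz = -3z^2
  ∫ 1 dz = z
F(z) = 2z^5 - z^4 - 2z^3 - 3z^2 + z + C


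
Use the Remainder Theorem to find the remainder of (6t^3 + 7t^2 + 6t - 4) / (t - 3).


By the Remainder Theorem, the remainder equals p(3):
  6*(3)^3 = 162
  7*(3)^2 = 63
  6*(3)^1 = 18
  constant: -4
Sum: 162 + 63 + 18 - 4 = 239


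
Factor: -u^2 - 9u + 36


Roots satisfy r1 + r2 = -b/a = -9 and r1*r2 = c/a = -36.
So r1 = 3, r2 = -12.
-u^2 - 9u + 36 = -(u - r1)(u - r2) = -(u - 3)(u + 12)


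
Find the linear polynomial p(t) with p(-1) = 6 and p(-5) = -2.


p(t) = mt + b. Using p(-1)=6, p(-5)=-2:
m = (6 + 2)/(-1 + 5) = 8/4 = 2
b = 6 - m*(-1) = 6 + 2 = 8
p(t) = 2t + 8


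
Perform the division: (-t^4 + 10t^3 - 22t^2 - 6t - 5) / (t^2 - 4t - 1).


(-t^4 + 10t^3 - 22t^2 - 6t - 5) / (t^2 - 4t - 1)
Step 1: -t^2 * (t^2 - 4t - 1) = -t^4 + 4t^3 + t^2; subtract.
Step 2: 6t * (t^2 - 4t - 1) = 6t^3 - 24t^2 - 6t; subtract.
Step 3: 1 * (t^2 - 4t - 1) = t^2 - 4t - 1; subtract.
Quotient: -t^2 + 6t + 1, Remainder: 4t - 4


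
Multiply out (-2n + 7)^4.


Expand (-2n + 7)^4 by repeated multiplication:
  (-2n + 7)^2 = 4n^2 - 28n + 49
  (-2n + 7)^3 = -8n^3 + 84n^2 - 294n + 343
= 16n^4 - 224n^3 + 1176n^2 - 2744n + 2401


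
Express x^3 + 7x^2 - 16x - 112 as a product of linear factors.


Try integer roots (divisors of -112). x=-4: p(-4)=0.
Divide out (x + 4): quotient is x^2 + 3x - 28.
Factor the quadratic: (x - 4)(x + 7)
Result: (x + 4)(x - 4)(x + 7)


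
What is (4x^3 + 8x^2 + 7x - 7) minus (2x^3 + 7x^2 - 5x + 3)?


Distribute the minus sign:
  (4x^3 + 8x^2 + 7x - 7)
- (2x^3 + 7x^2 - 5x + 3)
Negate second polynomial: -2x^3 - 7x^2 + 5x - 3
Add: 2x^3 + x^2 + 12x - 10


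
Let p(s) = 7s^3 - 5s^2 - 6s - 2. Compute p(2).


Using direct substitution:
  7 * (2)^3 = 56
  -5 * (2)^2 = -20
  -6 * (2)^1 = -12
  constant: -2
Sum = 56 - 20 - 12 - 2 = 22


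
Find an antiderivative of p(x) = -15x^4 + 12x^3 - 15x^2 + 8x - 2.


Reverse power rule on each term:
  ∫ -15x^4 dx = -3x^5
  ∫ 12x^3 dx = 3x^4
  ∫ -15x^2 dx = -5x^3
  ∫ 8x dx = 4x^2
  ∫ -2 dx = -2x
F(x) = -3x^5 + 3x^4 - 5x^3 + 4x^2 - 2x + C


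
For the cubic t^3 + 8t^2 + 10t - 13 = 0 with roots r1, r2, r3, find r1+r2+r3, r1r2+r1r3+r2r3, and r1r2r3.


Monic cubic t^3+bt^2+ct+d=0: sum=-b, pairwise sum=c, product=-d.
b=8, c=10, d=-13
r1+r2+r3 = -8
r1r2+r1r3+r2r3 = 10
r1r2r3 = 13


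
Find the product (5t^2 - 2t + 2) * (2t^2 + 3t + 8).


Distribute each term of the first polynomial:
  (5t^2)(2t^2 + 3t + 8) = 10t^4 + 15t^3 + 40t^2
  (-2t)(2t^2 + 3t + 8) = -4t^3 - 6t^2 - 16t
  (2)(2t^2 + 3t + 8) = 4t^2 + 6t + 16
Sum: 10t^4 + 11t^3 + 38t^2 - 10t + 16


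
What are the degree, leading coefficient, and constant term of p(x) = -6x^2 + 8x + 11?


Highest power of x is 2, with coefficient -6. Constant term is 11.
Degree = 2, leading coefficient = -6, constant term = 11


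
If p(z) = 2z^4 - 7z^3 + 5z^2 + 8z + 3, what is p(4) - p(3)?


p(4) = 179
p(3) = 45
p(4) - p(3) = 179 - 45 = 134


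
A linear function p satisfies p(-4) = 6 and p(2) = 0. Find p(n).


p(n) = mn + b. Using p(-4)=6, p(2)=0:
m = (6)/(-4 - 2) = 6/-6 = -1
b = 6 - m*(-4) = 6 - 4 = 2
p(n) = -n + 2


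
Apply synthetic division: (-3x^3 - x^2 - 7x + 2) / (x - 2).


Synthetic division with c = 2. Coefficients: -3, -1, -7, 2
Bring down -3.
  -3 * 2 = -6; -6 - 1 = -7
  -7 * 2 = -14; -14 - 7 = -21
  -21 * 2 = -42; -42 + 2 = -40
Quotient: -3x^2 - 7x - 21, Remainder: -40


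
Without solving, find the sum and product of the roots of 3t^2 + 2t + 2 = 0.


For at^2+bt+c=0: sum = -b/a, product = c/a.
a=3, b=2, c=2
Sum = -(2)/3 = -2/3
Product = (2)/3 = 2/3


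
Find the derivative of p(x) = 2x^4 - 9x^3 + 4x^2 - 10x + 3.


Apply the power rule term by term:
  d/dx(2x^4) = 8x^3
  d/dx(-9x^3) = -27x^2
  d/dx(4x^2) = 8x
  d/dx(-10x) = -10
  d/dx(3) = 0
p'(x) = 8x^3 - 27x^2 + 8x - 10


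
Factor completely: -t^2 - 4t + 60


Roots satisfy r1 + r2 = -b/a = -4 and r1*r2 = c/a = -60.
So r1 = 6, r2 = -10.
-t^2 - 4t + 60 = -(t - r1)(t - r2) = -(t - 6)(t + 10)


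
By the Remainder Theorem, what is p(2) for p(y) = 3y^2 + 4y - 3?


By the Remainder Theorem, the remainder equals p(2):
  3*(2)^2 = 12
  4*(2)^1 = 8
  constant: -3
Sum: 12 + 8 - 3 = 17


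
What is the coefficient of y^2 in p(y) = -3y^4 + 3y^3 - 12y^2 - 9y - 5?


Read off the coefficient of y^2: -12


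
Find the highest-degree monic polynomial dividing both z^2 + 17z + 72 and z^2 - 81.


Factor each:
  z^2 + 17z + 72 = (z + 9)(z + 8)
  z^2 - 81 = (z + 9)(z - 9)
Common monic factor: z + 9


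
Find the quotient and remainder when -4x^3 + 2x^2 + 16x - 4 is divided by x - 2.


(-4x^3 + 2x^2 + 16x - 4) / (x - 2)
Step 1: -4x^2 * (x - 2) = -4x^3 + 8x^2; subtract.
Step 2: -6x * (x - 2) = -6x^2 + 12x; subtract.
Step 3: 4 * (x - 2) = 4x - 8; subtract.
Quotient: -4x^2 - 6x + 4, Remainder: 4


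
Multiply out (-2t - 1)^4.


Expand (-2t - 1)^4 by repeated multiplication:
  (-2t - 1)^2 = 4t^2 + 4t + 1
  (-2t - 1)^3 = -8t^3 - 12t^2 - 6t - 1
= 16t^4 + 32t^3 + 24t^2 + 8t + 1


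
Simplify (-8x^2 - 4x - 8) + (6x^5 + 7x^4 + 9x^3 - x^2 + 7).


Align terms by degree and add:
  -8x^2 - 4x - 8
+ 6x^5 + 7x^4 + 9x^3 - x^2 + 7
= 6x^5 + 7x^4 + 9x^3 - 9x^2 - 4x - 1


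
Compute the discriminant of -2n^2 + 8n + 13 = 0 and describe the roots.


D = b^2 - 4ac = (8)^2 - 4(-2)(13) = 64 + 104 = 168
Since D > 0: two distinct irrational roots


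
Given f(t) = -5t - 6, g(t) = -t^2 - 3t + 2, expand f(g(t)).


Substitute g(t) into f:
f(g(t)) = -5*(-t^2 - 3t + 2) + (-6)
Expand and combine: 5t^2 + 15t - 16


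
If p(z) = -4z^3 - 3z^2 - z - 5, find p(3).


Using direct substitution:
  -4 * (3)^3 = -108
  -3 * (3)^2 = -27
  -1 * (3)^1 = -3
  constant: -5
Sum = -108 - 27 - 3 - 5 = -143


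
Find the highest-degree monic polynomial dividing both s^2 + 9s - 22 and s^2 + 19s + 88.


Factor each:
  s^2 + 9s - 22 = (s + 11)(s - 2)
  s^2 + 19s + 88 = (s + 11)(s + 8)
Common monic factor: s + 11


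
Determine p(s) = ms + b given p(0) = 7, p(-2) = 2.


p(s) = ms + b. Using p(0)=7, p(-2)=2:
m = (7 - 2)/(0 + 2) = 5/2 = 5/2
b = 7 - m*(0) = 7 = 7
p(s) = (5/2)s + 7


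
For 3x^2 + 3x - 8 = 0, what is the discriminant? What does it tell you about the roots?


D = b^2 - 4ac = (3)^2 - 4(3)(-8) = 9 + 96 = 105
Since D > 0: two distinct irrational roots


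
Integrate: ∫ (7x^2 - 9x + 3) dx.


Reverse power rule on each term:
  ∫ 7x^2 dx = (7/3)x^3
  ∫ -9x dx = -(9/2)x^2
  ∫ 3 dx = 3x
F(x) = (7/3)x^3 - (9/2)x^2 + 3x + C


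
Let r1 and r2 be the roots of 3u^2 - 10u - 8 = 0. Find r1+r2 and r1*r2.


For au^2+bu+c=0: sum = -b/a, product = c/a.
a=3, b=-10, c=-8
Sum = -(-10)/3 = 10/3
Product = (-8)/3 = -8/3


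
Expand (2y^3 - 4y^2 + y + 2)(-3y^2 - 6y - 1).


Distribute each term of the first polynomial:
  (2y^3)(-3y^2 - 6y - 1) = -6y^5 - 12y^4 - 2y^3
  (-4y^2)(-3y^2 - 6y - 1) = 12y^4 + 24y^3 + 4y^2
  (y)(-3y^2 - 6y - 1) = -3y^3 - 6y^2 - y
  (2)(-3y^2 - 6y - 1) = -6y^2 - 12y - 2
Sum: -6y^5 + 19y^3 - 8y^2 - 13y - 2


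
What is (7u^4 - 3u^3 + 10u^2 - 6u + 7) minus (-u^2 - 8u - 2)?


Distribute the minus sign:
  (7u^4 - 3u^3 + 10u^2 - 6u + 7)
- (-u^2 - 8u - 2)
Negate second polynomial: u^2 + 8u + 2
Add: 7u^4 - 3u^3 + 11u^2 + 2u + 9


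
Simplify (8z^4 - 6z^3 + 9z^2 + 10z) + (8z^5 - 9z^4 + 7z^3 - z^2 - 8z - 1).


Align terms by degree and add:
  8z^4 - 6z^3 + 9z^2 + 10z
+ 8z^5 - 9z^4 + 7z^3 - z^2 - 8z - 1
= 8z^5 - z^4 + z^3 + 8z^2 + 2z - 1


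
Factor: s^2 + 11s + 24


Roots satisfy r1 + r2 = -b/a = -11 and r1*r2 = c/a = 24.
So r1 = -8, r2 = -3.
s^2 + 11s + 24 = (s - r1)(s - r2) = (s + 8)(s + 3)


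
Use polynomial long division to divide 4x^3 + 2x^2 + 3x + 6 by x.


(4x^3 + 2x^2 + 3x + 6) / (x)
Step 1: 4x^2 * (x) = 4x^3; subtract.
Step 2: 2x * (x) = 2x^2; subtract.
Step 3: 3 * (x) = 3x; subtract.
Quotient: 4x^2 + 2x + 3, Remainder: 6


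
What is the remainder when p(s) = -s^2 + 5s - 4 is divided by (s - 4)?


By the Remainder Theorem, the remainder equals p(4):
  -1*(4)^2 = -16
  5*(4)^1 = 20
  constant: -4
Sum: -16 + 20 - 4 = 0


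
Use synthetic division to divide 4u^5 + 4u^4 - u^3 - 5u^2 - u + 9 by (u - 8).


Synthetic division with c = 8. Coefficients: 4, 4, -1, -5, -1, 9
Bring down 4.
  4 * 8 = 32; 32 + 4 = 36
  36 * 8 = 288; 288 - 1 = 287
  287 * 8 = 2296; 2296 - 5 = 2291
  2291 * 8 = 18328; 18328 - 1 = 18327
  18327 * 8 = 146616; 146616 + 9 = 146625
Quotient: 4u^4 + 36u^3 + 287u^2 + 2291u + 18327, Remainder: 146625


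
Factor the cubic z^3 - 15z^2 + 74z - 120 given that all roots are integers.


Try integer roots (divisors of -120). z=4: p(4)=0.
Divide out (z - 4): quotient is z^2 - 11z + 30.
Factor the quadratic: (z - 6)(z - 5)
Result: (z - 4)(z - 6)(z - 5)


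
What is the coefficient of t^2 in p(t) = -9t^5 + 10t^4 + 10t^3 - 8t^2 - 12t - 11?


Read off the coefficient of t^2: -8


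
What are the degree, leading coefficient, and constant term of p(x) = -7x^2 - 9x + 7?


Highest power of x is 2, with coefficient -7. Constant term is 7.
Degree = 2, leading coefficient = -7, constant term = 7


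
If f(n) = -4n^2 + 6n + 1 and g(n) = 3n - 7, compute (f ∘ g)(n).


Substitute g(n) into f:
f(g(n)) = -4*(3n - 7)^2 + 6*(3n - 7) + 1
(3n - 7)^2 = 9n^2 - 42n + 49
Expand and combine: -36n^2 + 186n - 237


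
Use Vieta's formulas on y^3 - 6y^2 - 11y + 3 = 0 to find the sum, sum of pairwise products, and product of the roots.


Monic cubic y^3+by^2+cy+d=0: sum=-b, pairwise sum=c, product=-d.
b=-6, c=-11, d=3
r1+r2+r3 = 6
r1r2+r1r3+r2r3 = -11
r1r2r3 = -3


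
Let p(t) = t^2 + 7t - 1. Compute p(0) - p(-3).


p(0) = -1
p(-3) = -13
p(0) - p(-3) = -1 + 13 = 12


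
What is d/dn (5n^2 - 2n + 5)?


Apply the power rule term by term:
  d/dn(5n^2) = 10n
  d/dn(-2n) = -2
  d/dn(5) = 0
p'(n) = 10n - 2


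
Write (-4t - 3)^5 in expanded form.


Expand (-4t - 3)^5 by repeated multiplication:
  (-4t - 3)^2 = 16t^2 + 24t + 9
  (-4t - 3)^3 = -64t^3 - 144t^2 - 108t - 27
  (-4t - 3)^4 = 256t^4 + 768t^3 + 864t^2 + 432t + 81
= -1024t^5 - 3840t^4 - 5760t^3 - 4320t^2 - 1620t - 243


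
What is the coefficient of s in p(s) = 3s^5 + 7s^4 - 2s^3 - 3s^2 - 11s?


Read off the coefficient of s: -11


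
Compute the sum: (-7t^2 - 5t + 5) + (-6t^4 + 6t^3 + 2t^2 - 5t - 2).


Align terms by degree and add:
  -7t^2 - 5t + 5
  -6t^4 + 6t^3 + 2t^2 - 5t - 2
= -6t^4 + 6t^3 - 5t^2 - 10t + 3


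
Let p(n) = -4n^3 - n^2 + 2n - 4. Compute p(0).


Using direct substitution:
  -4 * (0)^3 = 0
  -1 * (0)^2 = 0
  2 * (0)^1 = 0
  constant: -4
Sum = 0 + 0 + 0 - 4 = -4


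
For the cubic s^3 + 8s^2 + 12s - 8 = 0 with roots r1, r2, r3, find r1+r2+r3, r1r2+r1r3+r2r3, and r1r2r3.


Monic cubic s^3+bs^2+cs+d=0: sum=-b, pairwise sum=c, product=-d.
b=8, c=12, d=-8
r1+r2+r3 = -8
r1r2+r1r3+r2r3 = 12
r1r2r3 = 8


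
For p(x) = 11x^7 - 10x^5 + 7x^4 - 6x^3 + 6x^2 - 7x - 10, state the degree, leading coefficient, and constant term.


Highest power of x is 7, with coefficient 11. Constant term is -10.
Degree = 7, leading coefficient = 11, constant term = -10


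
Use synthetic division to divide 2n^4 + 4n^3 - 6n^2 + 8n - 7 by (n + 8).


Synthetic division with c = -8. Coefficients: 2, 4, -6, 8, -7
Bring down 2.
  2 * -8 = -16; -16 + 4 = -12
  -12 * -8 = 96; 96 - 6 = 90
  90 * -8 = -720; -720 + 8 = -712
  -712 * -8 = 5696; 5696 - 7 = 5689
Quotient: 2n^3 - 12n^2 + 90n - 712, Remainder: 5689


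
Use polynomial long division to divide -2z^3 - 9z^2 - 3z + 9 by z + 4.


(-2z^3 - 9z^2 - 3z + 9) / (z + 4)
Step 1: -2z^2 * (z + 4) = -2z^3 - 8z^2; subtract.
Step 2: -z * (z + 4) = -z^2 - 4z; subtract.
Step 3: 1 * (z + 4) = z + 4; subtract.
Quotient: -2z^2 - z + 1, Remainder: 5


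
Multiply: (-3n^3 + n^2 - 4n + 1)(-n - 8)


Distribute each term of the first polynomial:
  (-3n^3)(-n - 8) = 3n^4 + 24n^3
  (n^2)(-n - 8) = -n^3 - 8n^2
  (-4n)(-n - 8) = 4n^2 + 32n
  (1)(-n - 8) = -n - 8
Sum: 3n^4 + 23n^3 - 4n^2 + 31n - 8


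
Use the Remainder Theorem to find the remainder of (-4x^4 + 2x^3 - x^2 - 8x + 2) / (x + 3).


By the Remainder Theorem, the remainder equals p(-3):
  -4*(-3)^4 = -324
  2*(-3)^3 = -54
  -1*(-3)^2 = -9
  -8*(-3)^1 = 24
  constant: 2
Sum: -324 - 54 - 9 + 24 + 2 = -361


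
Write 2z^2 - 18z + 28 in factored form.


Roots satisfy r1 + r2 = -b/a = 9 and r1*r2 = c/a = 14.
So r1 = 7, r2 = 2.
2z^2 - 18z + 28 = 2(z - r1)(z - r2) = 2(z - 7)(z - 2)


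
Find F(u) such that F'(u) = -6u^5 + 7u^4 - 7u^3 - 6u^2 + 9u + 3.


Reverse power rule on each term:
  ∫ -6u^5 du = -u^6
  ∫ 7u^4 du = (7/5)u^5
  ∫ -7u^3 du = -(7/4)u^4
  ∫ -6u^2 du = -2u^3
  ∫ 9u du = (9/2)u^2
  ∫ 3 du = 3u
F(u) = -u^6 + (7/5)u^5 - (7/4)u^4 - 2u^3 + (9/2)u^2 + 3u + C


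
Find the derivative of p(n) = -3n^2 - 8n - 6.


Apply the power rule term by term:
  d/dn(-3n^2) = -6n
  d/dn(-8n) = -8
  d/dn(-6) = 0
p'(n) = -6n - 8


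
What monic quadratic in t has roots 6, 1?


p(t) = (t - 6)(t - 1)
Expand: t^2 - 7t + 6


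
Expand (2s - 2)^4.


Expand (2s - 2)^4 by repeated multiplication:
  (2s - 2)^2 = 4s^2 - 8s + 4
  (2s - 2)^3 = 8s^3 - 24s^2 + 24s - 8
= 16s^4 - 64s^3 + 96s^2 - 64s + 16


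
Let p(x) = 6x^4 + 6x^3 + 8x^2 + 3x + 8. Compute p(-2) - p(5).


p(-2) = 82
p(5) = 4723
p(-2) - p(5) = 82 - 4723 = -4641


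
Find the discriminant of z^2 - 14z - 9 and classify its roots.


D = b^2 - 4ac = (-14)^2 - 4(1)(-9) = 196 + 36 = 232
Since D > 0: two distinct irrational roots


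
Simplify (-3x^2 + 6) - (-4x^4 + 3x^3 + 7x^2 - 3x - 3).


Distribute the minus sign:
  (-3x^2 + 6)
- (-4x^4 + 3x^3 + 7x^2 - 3x - 3)
Negate second polynomial: 4x^4 - 3x^3 - 7x^2 + 3x + 3
Add: 4x^4 - 3x^3 - 10x^2 + 3x + 9


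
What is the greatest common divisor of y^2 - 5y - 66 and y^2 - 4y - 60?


Factor each:
  y^2 - 5y - 66 = (y + 6)(y - 11)
  y^2 - 4y - 60 = (y + 6)(y - 10)
Common monic factor: y + 6


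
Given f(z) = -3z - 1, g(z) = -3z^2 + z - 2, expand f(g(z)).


Substitute g(z) into f:
f(g(z)) = -3*(-3z^2 + z - 2) + (-1)
Expand and combine: 9z^2 - 3z + 5


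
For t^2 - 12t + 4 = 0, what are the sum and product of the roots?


For at^2+bt+c=0: sum = -b/a, product = c/a.
a=1, b=-12, c=4
Sum = -(-12)/1 = 12
Product = (4)/1 = 4


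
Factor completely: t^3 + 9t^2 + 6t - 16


Try integer roots (divisors of -16). t=-8: p(-8)=0.
Divide out (t + 8): quotient is t^2 + t - 2.
Factor the quadratic: (t - 1)(t + 2)
Result: (t + 8)(t - 1)(t + 2)


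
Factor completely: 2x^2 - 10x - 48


Roots satisfy r1 + r2 = -b/a = 5 and r1*r2 = c/a = -24.
So r1 = 8, r2 = -3.
2x^2 - 10x - 48 = 2(x - r1)(x - r2) = 2(x - 8)(x + 3)


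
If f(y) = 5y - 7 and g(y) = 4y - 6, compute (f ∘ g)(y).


Substitute g(y) into f:
f(g(y)) = 5*(4y - 6) + (-7)
Expand and combine: 20y - 37


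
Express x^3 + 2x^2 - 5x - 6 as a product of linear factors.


Try integer roots (divisors of -6). x=-3: p(-3)=0.
Divide out (x + 3): quotient is x^2 - x - 2.
Factor the quadratic: (x + 1)(x - 2)
Result: (x + 3)(x + 1)(x - 2)


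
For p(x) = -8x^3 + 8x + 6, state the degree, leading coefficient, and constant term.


Highest power of x is 3, with coefficient -8. Constant term is 6.
Degree = 3, leading coefficient = -8, constant term = 6


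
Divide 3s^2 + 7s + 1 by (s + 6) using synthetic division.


Synthetic division with c = -6. Coefficients: 3, 7, 1
Bring down 3.
  3 * -6 = -18; -18 + 7 = -11
  -11 * -6 = 66; 66 + 1 = 67
Quotient: 3s - 11, Remainder: 67


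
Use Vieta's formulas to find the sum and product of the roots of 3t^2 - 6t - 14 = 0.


For at^2+bt+c=0: sum = -b/a, product = c/a.
a=3, b=-6, c=-14
Sum = -(-6)/3 = 2
Product = (-14)/3 = -14/3


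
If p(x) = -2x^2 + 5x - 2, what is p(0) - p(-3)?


p(0) = -2
p(-3) = -35
p(0) - p(-3) = -2 + 35 = 33


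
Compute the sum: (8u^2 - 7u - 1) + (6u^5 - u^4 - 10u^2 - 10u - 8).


Align terms by degree and add:
  8u^2 - 7u - 1
+ 6u^5 - u^4 - 10u^2 - 10u - 8
= 6u^5 - u^4 - 2u^2 - 17u - 9


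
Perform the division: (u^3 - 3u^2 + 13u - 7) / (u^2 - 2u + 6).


(u^3 - 3u^2 + 13u - 7) / (u^2 - 2u + 6)
Step 1: u * (u^2 - 2u + 6) = u^3 - 2u^2 + 6u; subtract.
Step 2: -1 * (u^2 - 2u + 6) = -u^2 + 2u - 6; subtract.
Quotient: u - 1, Remainder: 5u - 1


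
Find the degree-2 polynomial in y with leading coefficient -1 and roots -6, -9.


p(y) = -(y + 6)(y + 9)
Expand: -y^2 - 15y - 54


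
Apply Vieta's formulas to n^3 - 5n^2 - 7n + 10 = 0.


Monic cubic n^3+bn^2+cn+d=0: sum=-b, pairwise sum=c, product=-d.
b=-5, c=-7, d=10
r1+r2+r3 = 5
r1r2+r1r3+r2r3 = -7
r1r2r3 = -10


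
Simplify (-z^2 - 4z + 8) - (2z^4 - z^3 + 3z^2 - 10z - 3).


Distribute the minus sign:
  (-z^2 - 4z + 8)
- (2z^4 - z^3 + 3z^2 - 10z - 3)
Negate second polynomial: -2z^4 + z^3 - 3z^2 + 10z + 3
Add: -2z^4 + z^3 - 4z^2 + 6z + 11


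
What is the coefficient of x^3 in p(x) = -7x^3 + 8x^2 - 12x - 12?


Read off the coefficient of x^3: -7


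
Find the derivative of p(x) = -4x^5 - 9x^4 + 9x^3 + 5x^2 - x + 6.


Apply the power rule term by term:
  d/dx(-4x^5) = -20x^4
  d/dx(-9x^4) = -36x^3
  d/dx(9x^3) = 27x^2
  d/dx(5x^2) = 10x
  d/dx(-x) = -1
  d/dx(6) = 0
p'(x) = -20x^4 - 36x^3 + 27x^2 + 10x - 1


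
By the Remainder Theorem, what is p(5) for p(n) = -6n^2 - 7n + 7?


By the Remainder Theorem, the remainder equals p(5):
  -6*(5)^2 = -150
  -7*(5)^1 = -35
  constant: 7
Sum: -150 - 35 + 7 = -178


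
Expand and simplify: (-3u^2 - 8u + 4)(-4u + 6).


Distribute each term of the first polynomial:
  (-3u^2)(-4u + 6) = 12u^3 - 18u^2
  (-8u)(-4u + 6) = 32u^2 - 48u
  (4)(-4u + 6) = -16u + 24
Sum: 12u^3 + 14u^2 - 64u + 24


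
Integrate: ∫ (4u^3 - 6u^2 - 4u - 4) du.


Reverse power rule on each term:
  ∫ 4u^3 du = u^4
  ∫ -6u^2 du = -2u^3
  ∫ -4u du = -2u^2
  ∫ -4 du = -4u
F(u) = u^4 - 2u^3 - 2u^2 - 4u + C


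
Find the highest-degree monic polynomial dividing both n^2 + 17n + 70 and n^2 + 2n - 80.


Factor each:
  n^2 + 17n + 70 = (n + 10)(n + 7)
  n^2 + 2n - 80 = (n + 10)(n - 8)
Common monic factor: n + 10


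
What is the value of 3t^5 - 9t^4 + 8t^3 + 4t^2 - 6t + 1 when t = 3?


Using direct substitution:
  3 * (3)^5 = 729
  -9 * (3)^4 = -729
  8 * (3)^3 = 216
  4 * (3)^2 = 36
  -6 * (3)^1 = -18
  constant: 1
Sum = 729 - 729 + 216 + 36 - 18 + 1 = 235


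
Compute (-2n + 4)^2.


Expand (-2n + 4)^2 by repeated multiplication:
= 4n^2 - 16n + 16


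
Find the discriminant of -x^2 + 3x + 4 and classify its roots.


D = b^2 - 4ac = (3)^2 - 4(-1)(4) = 9 + 16 = 25
Since D > 0: two distinct rational roots


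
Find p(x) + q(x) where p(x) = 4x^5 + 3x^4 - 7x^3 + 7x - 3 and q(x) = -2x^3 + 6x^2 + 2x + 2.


Align terms by degree and add:
  4x^5 + 3x^4 - 7x^3 + 7x - 3
  -2x^3 + 6x^2 + 2x + 2
= 4x^5 + 3x^4 - 9x^3 + 6x^2 + 9x - 1


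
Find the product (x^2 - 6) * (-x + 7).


Distribute each term of the first polynomial:
  (x^2)(-x + 7) = -x^3 + 7x^2
  (-6)(-x + 7) = 6x - 42
Sum: -x^3 + 7x^2 + 6x - 42


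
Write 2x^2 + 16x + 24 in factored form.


Roots satisfy r1 + r2 = -b/a = -8 and r1*r2 = c/a = 12.
So r1 = -6, r2 = -2.
2x^2 + 16x + 24 = 2(x - r1)(x - r2) = 2(x + 6)(x + 2)


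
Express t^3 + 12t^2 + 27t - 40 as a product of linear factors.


Try integer roots (divisors of -40). t=1: p(1)=0.
Divide out (t - 1): quotient is t^2 + 13t + 40.
Factor the quadratic: (t + 8)(t + 5)
Result: (t - 1)(t + 8)(t + 5)


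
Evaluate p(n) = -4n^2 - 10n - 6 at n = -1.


Using direct substitution:
  -4 * (-1)^2 = -4
  -10 * (-1)^1 = 10
  constant: -6
Sum = -4 + 10 - 6 = 0


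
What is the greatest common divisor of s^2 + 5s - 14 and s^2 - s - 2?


Factor each:
  s^2 + 5s - 14 = (s - 2)(s + 7)
  s^2 - s - 2 = (s - 2)(s + 1)
Common monic factor: s - 2


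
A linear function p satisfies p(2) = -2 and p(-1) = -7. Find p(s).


p(s) = ms + b. Using p(2)=-2, p(-1)=-7:
m = (-2 + 7)/(2 + 1) = 5/3 = 5/3
b = -2 - m*(2) = -2 - 10/3 = -16/3
p(s) = (5/3)s - (16/3)
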